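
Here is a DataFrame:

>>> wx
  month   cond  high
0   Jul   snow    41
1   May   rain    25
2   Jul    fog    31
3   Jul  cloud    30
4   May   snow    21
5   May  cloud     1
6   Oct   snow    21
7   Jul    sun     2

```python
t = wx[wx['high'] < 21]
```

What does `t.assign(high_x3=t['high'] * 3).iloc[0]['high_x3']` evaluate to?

filter rows where high < 21:
  month   cond  high
5   May  cloud     1
7   Jul    sun     2
add column high_x3 = t['high'] * 3:
  month   cond  high  high_x3
5   May  cloud     1        3
7   Jul    sun     2        6
Hence 3.

3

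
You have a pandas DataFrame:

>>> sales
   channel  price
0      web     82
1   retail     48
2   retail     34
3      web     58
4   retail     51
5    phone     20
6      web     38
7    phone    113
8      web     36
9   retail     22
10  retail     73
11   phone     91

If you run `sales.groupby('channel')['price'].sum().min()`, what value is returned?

group by channel, sum of price:
channel
phone     224
retail    228
web       214
Name: price, dtype: int64

214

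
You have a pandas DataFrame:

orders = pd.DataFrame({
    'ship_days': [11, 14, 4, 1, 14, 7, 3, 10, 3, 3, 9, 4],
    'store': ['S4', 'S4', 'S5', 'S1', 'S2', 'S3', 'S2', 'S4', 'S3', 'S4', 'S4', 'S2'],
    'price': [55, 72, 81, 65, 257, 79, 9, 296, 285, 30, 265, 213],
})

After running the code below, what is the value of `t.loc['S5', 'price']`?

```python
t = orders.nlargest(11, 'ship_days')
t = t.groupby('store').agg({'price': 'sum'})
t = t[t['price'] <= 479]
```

81

take 11 rows with largest ship_days:
    ship_days store  price
1          14    S4     72
4          14    S2    257
0          11    S4     55
7          10    S4    296
10          9    S4    265
5           7    S3     79
2           4    S5     81
11          4    S2    213
6           3    S2      9
8           3    S3    285
9           3    S4     30
group by store, sum of price:
       price
store       
S2       479
S3       364
S4       718
S5        81
filter rows where price <= 479:
       price
store       
S2       479
S3       364
S5        81
So loc['S5', 'price'] = 81.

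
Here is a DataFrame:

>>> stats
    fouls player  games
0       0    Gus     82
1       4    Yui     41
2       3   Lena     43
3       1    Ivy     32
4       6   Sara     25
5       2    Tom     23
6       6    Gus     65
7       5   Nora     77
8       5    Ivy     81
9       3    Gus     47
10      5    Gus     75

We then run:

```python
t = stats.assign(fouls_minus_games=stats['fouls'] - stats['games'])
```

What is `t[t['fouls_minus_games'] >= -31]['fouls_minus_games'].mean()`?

add column fouls_minus_games = stats['fouls'] - stats['games']:
    fouls player  games  fouls_minus_games
0       0    Gus     82                -82
1       4    Yui     41                -37
2       3   Lena     43                -40
3       1    Ivy     32                -31
4       6   Sara     25                -19
5       2    Tom     23                -21
6       6    Gus     65                -59
7       5   Nora     77                -72
8       5    Ivy     81                -76
9       3    Gus     47                -44
10      5    Gus     75                -70
filter rows where fouls_minus_games >= -31:
   fouls player  games  fouls_minus_games
3      1    Ivy     32                -31
4      6   Sara     25                -19
5      2    Tom     23                -21
So mean() = -23.6666666667.

-23.6666666667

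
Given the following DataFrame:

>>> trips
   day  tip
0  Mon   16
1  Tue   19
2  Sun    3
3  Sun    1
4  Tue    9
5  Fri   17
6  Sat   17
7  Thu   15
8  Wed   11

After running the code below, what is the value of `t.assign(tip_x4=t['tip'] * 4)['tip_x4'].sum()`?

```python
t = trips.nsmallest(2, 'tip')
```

take 2 rows with smallest tip:
   day  tip
3  Sun    1
2  Sun    3
add column tip_x4 = t['tip'] * 4:
   day  tip  tip_x4
3  Sun    1       4
2  Sun    3      12

16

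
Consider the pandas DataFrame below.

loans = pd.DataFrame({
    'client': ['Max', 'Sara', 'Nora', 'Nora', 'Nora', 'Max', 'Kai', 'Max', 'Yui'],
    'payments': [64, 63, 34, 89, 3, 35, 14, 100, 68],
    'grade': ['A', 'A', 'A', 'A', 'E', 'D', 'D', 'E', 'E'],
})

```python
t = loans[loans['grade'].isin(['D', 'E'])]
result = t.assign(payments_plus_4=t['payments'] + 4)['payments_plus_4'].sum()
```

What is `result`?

240

filter rows where grade in ['D', 'E']:
  client  payments grade
4   Nora         3     E
5    Max        35     D
6    Kai        14     D
7    Max       100     E
8    Yui        68     E
add column payments_plus_4 = t['payments'] + 4:
  client  payments grade  payments_plus_4
4   Nora         3     E                7
5    Max        35     D               39
6    Kai        14     D               18
7    Max       100     E              104
8    Yui        68     E               72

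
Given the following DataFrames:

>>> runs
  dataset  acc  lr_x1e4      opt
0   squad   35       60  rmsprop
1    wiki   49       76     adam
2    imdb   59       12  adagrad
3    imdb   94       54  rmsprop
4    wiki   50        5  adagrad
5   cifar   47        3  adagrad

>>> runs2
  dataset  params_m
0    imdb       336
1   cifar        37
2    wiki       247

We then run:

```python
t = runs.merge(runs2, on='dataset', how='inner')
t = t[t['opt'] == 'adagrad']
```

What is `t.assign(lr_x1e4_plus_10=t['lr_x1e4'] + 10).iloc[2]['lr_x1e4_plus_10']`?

13

merge on 'dataset' (how='inner') → 5 rows:
  dataset  acc  lr_x1e4      opt  params_m
0    wiki   49       76     adam       247
1    imdb   59       12  adagrad       336
2    imdb   94       54  rmsprop       336
3    wiki   50        5  adagrad       247
4   cifar   47        3  adagrad        37
filter rows where opt == 'adagrad':
  dataset  acc  lr_x1e4      opt  params_m
1    imdb   59       12  adagrad       336
3    wiki   50        5  adagrad       247
4   cifar   47        3  adagrad        37
add column lr_x1e4_plus_10 = t['lr_x1e4'] + 10:
  dataset  acc  lr_x1e4      opt  params_m  lr_x1e4_plus_10
1    imdb   59       12  adagrad       336               22
3    wiki   50        5  adagrad       247               15
4   cifar   47        3  adagrad        37               13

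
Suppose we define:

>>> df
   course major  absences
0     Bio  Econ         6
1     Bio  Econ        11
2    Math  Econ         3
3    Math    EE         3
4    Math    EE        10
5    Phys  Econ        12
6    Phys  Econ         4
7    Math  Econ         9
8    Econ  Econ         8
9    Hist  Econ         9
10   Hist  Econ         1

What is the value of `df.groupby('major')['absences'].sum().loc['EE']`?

group by major, sum of absences:
major
EE      13
Econ    63
Name: absences, dtype: int64
The value at index 'EE' is 13.

13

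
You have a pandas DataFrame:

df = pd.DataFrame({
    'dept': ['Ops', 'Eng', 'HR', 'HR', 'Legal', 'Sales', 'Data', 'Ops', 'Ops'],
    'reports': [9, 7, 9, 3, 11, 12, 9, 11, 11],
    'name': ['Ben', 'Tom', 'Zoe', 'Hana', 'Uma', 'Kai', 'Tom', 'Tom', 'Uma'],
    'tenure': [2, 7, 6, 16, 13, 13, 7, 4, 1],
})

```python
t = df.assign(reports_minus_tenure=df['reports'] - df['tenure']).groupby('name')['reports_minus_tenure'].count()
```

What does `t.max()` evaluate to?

3

add column reports_minus_tenure = df['reports'] - df['tenure']:
    dept  reports  name  tenure  reports_minus_tenure
0    Ops        9   Ben       2                     7
1    Eng        7   Tom       7                     0
2     HR        9   Zoe       6                     3
3     HR        3  Hana      16                   -13
4  Legal       11   Uma      13                    -2
5  Sales       12   Kai      13                    -1
6   Data        9   Tom       7                     2
7    Ops       11   Tom       4                     7
8    Ops       11   Uma       1                    10
group by name, count of reports_minus_tenure:
name
Ben     1
Hana    1
Kai     1
Tom     3
Uma     2
Zoe     1
Name: reports_minus_tenure, dtype: int64
Finally, max of the resulting series = 3.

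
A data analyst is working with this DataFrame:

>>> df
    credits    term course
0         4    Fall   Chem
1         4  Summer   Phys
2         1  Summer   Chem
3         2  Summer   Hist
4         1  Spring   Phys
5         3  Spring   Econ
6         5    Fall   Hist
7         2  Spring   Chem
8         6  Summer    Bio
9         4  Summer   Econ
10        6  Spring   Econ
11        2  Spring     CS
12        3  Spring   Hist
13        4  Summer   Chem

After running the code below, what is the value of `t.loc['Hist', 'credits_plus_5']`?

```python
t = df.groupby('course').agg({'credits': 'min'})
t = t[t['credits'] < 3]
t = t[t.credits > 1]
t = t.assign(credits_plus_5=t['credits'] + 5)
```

group by course, min of credits:
        credits
course         
Bio           6
CS            2
Chem          1
Econ          3
Hist          2
Phys          1
filter rows where credits < 3:
        credits
course         
CS            2
Chem          1
Hist          2
Phys          1
filter rows where credits > 1:
        credits
course         
CS            2
Hist          2
add column credits_plus_5 = t['credits'] + 5:
        credits  credits_plus_5
course                         
CS            2               7
Hist          2               7

7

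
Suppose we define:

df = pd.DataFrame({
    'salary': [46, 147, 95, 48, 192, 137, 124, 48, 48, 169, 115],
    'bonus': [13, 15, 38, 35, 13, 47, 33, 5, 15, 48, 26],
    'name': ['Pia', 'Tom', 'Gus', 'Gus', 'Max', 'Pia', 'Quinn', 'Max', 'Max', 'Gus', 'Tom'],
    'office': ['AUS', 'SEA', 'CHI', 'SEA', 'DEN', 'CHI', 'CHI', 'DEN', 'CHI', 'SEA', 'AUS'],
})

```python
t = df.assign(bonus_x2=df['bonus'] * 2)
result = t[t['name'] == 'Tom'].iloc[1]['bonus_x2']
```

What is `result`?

add column bonus_x2 = df['bonus'] * 2:
    salary  bonus   name office  bonus_x2
0       46     13    Pia    AUS        26
1      147     15    Tom    SEA        30
2       95     38    Gus    CHI        76
3       48     35    Gus    SEA        70
4      192     13    Max    DEN        26
5      137     47    Pia    CHI        94
6      124     33  Quinn    CHI        66
7       48      5    Max    DEN        10
8       48     15    Max    CHI        30
9      169     48    Gus    SEA        96
10     115     26    Tom    AUS        52
filter rows where name == 'Tom':
    salary  bonus name office  bonus_x2
1      147     15  Tom    SEA        30
10     115     26  Tom    AUS        52
value at position 1, column 'bonus_x2' → 52

52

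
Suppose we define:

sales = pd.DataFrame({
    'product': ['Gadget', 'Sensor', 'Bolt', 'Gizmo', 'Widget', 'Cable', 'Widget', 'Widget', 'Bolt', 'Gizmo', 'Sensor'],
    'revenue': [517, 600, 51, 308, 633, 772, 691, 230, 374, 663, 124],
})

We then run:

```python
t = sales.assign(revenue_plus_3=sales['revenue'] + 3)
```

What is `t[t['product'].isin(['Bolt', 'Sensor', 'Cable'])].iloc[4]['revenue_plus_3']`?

127

add column revenue_plus_3 = sales['revenue'] + 3:
   product  revenue  revenue_plus_3
0   Gadget      517             520
1   Sensor      600             603
2     Bolt       51              54
3    Gizmo      308             311
4   Widget      633             636
5    Cable      772             775
6   Widget      691             694
7   Widget      230             233
8     Bolt      374             377
9    Gizmo      663             666
10  Sensor      124             127
filter rows where product in ['Bolt', 'Sensor', 'Cable']:
   product  revenue  revenue_plus_3
1   Sensor      600             603
2     Bolt       51              54
5    Cable      772             775
8     Bolt      374             377
10  Sensor      124             127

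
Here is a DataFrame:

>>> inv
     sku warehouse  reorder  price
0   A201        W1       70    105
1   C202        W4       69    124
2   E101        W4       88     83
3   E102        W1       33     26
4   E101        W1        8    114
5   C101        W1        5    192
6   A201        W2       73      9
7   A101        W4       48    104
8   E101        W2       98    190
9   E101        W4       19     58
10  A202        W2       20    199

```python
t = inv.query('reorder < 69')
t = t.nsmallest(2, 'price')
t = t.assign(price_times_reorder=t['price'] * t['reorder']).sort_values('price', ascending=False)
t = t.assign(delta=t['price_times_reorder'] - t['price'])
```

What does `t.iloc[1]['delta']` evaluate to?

filter rows where reorder < 69:
     sku warehouse  reorder  price
3   E102        W1       33     26
4   E101        W1        8    114
5   C101        W1        5    192
7   A101        W4       48    104
9   E101        W4       19     58
10  A202        W2       20    199
take 2 rows with smallest price:
    sku warehouse  reorder  price
3  E102        W1       33     26
9  E101        W4       19     58
add column price_times_reorder = t['price'] * t['reorder']:
    sku warehouse  reorder  price  price_times_reorder
3  E102        W1       33     26                  858
9  E101        W4       19     58                 1102
sort by price descending:
    sku warehouse  reorder  price  price_times_reorder
9  E101        W4       19     58                 1102
3  E102        W1       33     26                  858
add column delta = t['price_times_reorder'] - t['price']:
    sku warehouse  reorder  price  price_times_reorder  delta
9  E101        W4       19     58                 1102   1044
3  E102        W1       33     26                  858    832

832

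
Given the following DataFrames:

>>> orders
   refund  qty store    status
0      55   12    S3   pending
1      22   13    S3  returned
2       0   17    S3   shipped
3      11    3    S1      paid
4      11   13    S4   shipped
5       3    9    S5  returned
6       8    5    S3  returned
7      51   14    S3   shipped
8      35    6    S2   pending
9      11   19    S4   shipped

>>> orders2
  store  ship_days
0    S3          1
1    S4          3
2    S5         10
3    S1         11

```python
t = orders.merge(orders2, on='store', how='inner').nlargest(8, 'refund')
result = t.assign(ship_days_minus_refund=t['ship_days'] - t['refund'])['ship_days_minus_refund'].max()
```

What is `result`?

merge on 'store' (how='inner') → 9 rows:
   refund  qty store    status  ship_days
0      55   12    S3   pending          1
1      22   13    S3  returned          1
2       0   17    S3   shipped          1
3      11    3    S1      paid         11
4      11   13    S4   shipped          3
5       3    9    S5  returned         10
6       8    5    S3  returned          1
7      51   14    S3   shipped          1
8      11   19    S4   shipped          3
take 8 rows with largest refund:
   refund  qty store    status  ship_days
0      55   12    S3   pending          1
7      51   14    S3   shipped          1
1      22   13    S3  returned          1
3      11    3    S1      paid         11
4      11   13    S4   shipped          3
8      11   19    S4   shipped          3
6       8    5    S3  returned          1
5       3    9    S5  returned         10
add column ship_days_minus_refund = t['ship_days'] - t['refund']:
   refund  qty store    status  ship_days  ship_days_minus_refund
0      55   12    S3   pending          1                     -54
7      51   14    S3   shipped          1                     -50
1      22   13    S3  returned          1                     -21
3      11    3    S1      paid         11                       0
4      11   13    S4   shipped          3                      -8
8      11   19    S4   shipped          3                      -8
6       8    5    S3  returned          1                      -7
5       3    9    S5  returned         10                       7
Hence 7.

7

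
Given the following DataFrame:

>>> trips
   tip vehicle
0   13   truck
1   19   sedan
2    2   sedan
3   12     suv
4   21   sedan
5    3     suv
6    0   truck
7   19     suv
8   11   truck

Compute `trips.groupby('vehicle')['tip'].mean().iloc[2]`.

8.0

group by vehicle, mean of tip:
vehicle
sedan    14.000000
suv      11.333333
truck     8.000000
Name: tip, dtype: float64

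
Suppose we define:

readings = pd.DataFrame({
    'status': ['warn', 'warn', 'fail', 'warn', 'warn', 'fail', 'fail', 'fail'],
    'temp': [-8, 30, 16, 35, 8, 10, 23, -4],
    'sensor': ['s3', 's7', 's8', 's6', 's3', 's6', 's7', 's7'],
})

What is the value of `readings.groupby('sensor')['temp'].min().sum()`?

group by sensor, min of temp:
sensor
s3    -8
s6    10
s7    -4
s8    16
Name: temp, dtype: int64
sum of the resulting series → 14

14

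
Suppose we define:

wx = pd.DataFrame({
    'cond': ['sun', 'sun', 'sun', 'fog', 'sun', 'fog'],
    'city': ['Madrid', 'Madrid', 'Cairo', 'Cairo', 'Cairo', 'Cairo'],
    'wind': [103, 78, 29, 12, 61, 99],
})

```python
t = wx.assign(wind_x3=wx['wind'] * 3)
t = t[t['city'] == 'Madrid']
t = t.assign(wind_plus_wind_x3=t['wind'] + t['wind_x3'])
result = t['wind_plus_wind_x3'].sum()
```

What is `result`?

add column wind_x3 = wx['wind'] * 3:
  cond    city  wind  wind_x3
0  sun  Madrid   103      309
1  sun  Madrid    78      234
2  sun   Cairo    29       87
3  fog   Cairo    12       36
4  sun   Cairo    61      183
5  fog   Cairo    99      297
filter rows where city == 'Madrid':
  cond    city  wind  wind_x3
0  sun  Madrid   103      309
1  sun  Madrid    78      234
add column wind_plus_wind_x3 = t['wind'] + t['wind_x3']:
  cond    city  wind  wind_x3  wind_plus_wind_x3
0  sun  Madrid   103      309                412
1  sun  Madrid    78      234                312

724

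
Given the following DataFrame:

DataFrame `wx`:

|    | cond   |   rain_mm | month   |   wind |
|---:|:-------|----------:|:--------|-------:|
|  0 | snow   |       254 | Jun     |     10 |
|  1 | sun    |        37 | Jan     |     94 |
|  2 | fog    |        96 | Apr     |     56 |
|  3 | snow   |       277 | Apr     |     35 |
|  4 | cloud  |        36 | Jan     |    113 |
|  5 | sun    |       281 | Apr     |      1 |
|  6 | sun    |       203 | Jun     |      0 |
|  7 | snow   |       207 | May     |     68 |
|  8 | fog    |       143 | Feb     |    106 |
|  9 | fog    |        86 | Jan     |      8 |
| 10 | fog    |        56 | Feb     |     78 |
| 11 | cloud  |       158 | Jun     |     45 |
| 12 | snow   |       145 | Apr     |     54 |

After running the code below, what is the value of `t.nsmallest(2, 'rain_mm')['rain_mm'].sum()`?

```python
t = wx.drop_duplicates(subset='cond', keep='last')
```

drop duplicate cond (keep=last):
     cond  rain_mm month  wind
6     sun      203   Jun     0
10    fog       56   Feb    78
11  cloud      158   Jun    45
12   snow      145   Apr    54
take 2 rows with smallest rain_mm:
    cond  rain_mm month  wind
10   fog       56   Feb    78
12  snow      145   Apr    54
So sum() = 201.

201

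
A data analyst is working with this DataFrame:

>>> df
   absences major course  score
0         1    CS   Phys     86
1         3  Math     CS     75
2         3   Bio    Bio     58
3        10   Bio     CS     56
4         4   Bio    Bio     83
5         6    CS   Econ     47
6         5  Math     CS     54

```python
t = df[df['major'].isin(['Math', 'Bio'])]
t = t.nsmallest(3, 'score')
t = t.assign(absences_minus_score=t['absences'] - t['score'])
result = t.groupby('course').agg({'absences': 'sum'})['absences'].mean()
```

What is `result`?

9.0

filter rows where major in ['Math', 'Bio']:
   absences major course  score
1         3  Math     CS     75
2         3   Bio    Bio     58
3        10   Bio     CS     56
4         4   Bio    Bio     83
6         5  Math     CS     54
take 3 rows with smallest score:
   absences major course  score
6         5  Math     CS     54
3        10   Bio     CS     56
2         3   Bio    Bio     58
add column absences_minus_score = t['absences'] - t['score']:
   absences major course  score  absences_minus_score
6         5  Math     CS     54                   -49
3        10   Bio     CS     56                   -46
2         3   Bio    Bio     58                   -55
group by course, sum of absences:
        absences
course          
Bio            3
CS            15
The mean of column 'absences' is 9.0.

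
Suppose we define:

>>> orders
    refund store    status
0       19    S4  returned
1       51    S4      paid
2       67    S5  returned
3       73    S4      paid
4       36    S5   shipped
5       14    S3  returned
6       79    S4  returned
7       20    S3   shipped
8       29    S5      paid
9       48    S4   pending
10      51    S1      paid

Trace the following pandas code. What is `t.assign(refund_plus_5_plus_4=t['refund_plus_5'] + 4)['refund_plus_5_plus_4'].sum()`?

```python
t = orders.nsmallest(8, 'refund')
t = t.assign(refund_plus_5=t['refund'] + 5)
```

340

take 8 rows with smallest refund:
    refund store    status
5       14    S3  returned
0       19    S4  returned
7       20    S3   shipped
8       29    S5      paid
4       36    S5   shipped
9       48    S4   pending
1       51    S4      paid
10      51    S1      paid
add column refund_plus_5 = t['refund'] + 5:
    refund store    status  refund_plus_5
5       14    S3  returned             19
0       19    S4  returned             24
7       20    S3   shipped             25
8       29    S5      paid             34
4       36    S5   shipped             41
9       48    S4   pending             53
1       51    S4      paid             56
10      51    S1      paid             56
add column refund_plus_5_plus_4 = t['refund_plus_5'] + 4:
    refund store    status  refund_plus_5  refund_plus_5_plus_4
5       14    S3  returned             19                    23
0       19    S4  returned             24                    28
7       20    S3   shipped             25                    29
8       29    S5      paid             34                    38
4       36    S5   shipped             41                    45
9       48    S4   pending             53                    57
1       51    S4      paid             56                    60
10      51    S1      paid             56                    60
So sum() = 340.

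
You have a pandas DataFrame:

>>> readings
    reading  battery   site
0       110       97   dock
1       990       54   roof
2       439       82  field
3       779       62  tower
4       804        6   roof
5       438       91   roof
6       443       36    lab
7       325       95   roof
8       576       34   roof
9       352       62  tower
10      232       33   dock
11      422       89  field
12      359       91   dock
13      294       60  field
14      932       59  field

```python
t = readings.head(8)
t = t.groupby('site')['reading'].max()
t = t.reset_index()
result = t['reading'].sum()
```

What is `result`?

take first 8 rows:
   reading  battery   site
0      110       97   dock
1      990       54   roof
2      439       82  field
3      779       62  tower
4      804        6   roof
5      438       91   roof
6      443       36    lab
7      325       95   roof
group by site, max of reading:
site
dock     110
field    439
lab      443
roof     990
tower    779
Name: reading, dtype: int64
reset_index():
    site  reading
0   dock      110
1  field      439
2    lab      443
3   roof      990
4  tower      779
Hence 2761.

2761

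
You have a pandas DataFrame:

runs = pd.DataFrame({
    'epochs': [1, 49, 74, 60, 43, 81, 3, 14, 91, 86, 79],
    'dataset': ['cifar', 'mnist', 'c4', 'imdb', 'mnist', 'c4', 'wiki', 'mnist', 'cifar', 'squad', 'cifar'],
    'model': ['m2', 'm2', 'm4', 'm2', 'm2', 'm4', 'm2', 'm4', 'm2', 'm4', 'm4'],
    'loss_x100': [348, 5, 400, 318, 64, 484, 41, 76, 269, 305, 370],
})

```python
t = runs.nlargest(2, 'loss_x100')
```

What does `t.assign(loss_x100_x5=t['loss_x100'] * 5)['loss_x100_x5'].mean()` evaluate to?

2210.0

take 2 rows with largest loss_x100:
   epochs dataset model  loss_x100
5      81      c4    m4        484
2      74      c4    m4        400
add column loss_x100_x5 = t['loss_x100'] * 5:
   epochs dataset model  loss_x100  loss_x100_x5
5      81      c4    m4        484          2420
2      74      c4    m4        400          2000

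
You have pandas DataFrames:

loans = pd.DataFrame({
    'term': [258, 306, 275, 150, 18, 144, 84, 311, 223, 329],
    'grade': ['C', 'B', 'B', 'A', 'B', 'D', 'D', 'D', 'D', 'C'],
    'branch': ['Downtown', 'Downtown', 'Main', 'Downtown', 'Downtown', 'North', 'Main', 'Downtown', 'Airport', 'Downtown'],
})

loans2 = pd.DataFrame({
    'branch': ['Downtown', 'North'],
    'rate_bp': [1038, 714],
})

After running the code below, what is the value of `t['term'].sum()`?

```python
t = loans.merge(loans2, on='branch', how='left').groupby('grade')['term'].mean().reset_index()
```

merge on 'branch' (how='left') → 10 rows:
   term grade    branch  rate_bp
0   258     C  Downtown   1038.0
1   306     B  Downtown   1038.0
2   275     B      Main      NaN
3   150     A  Downtown   1038.0
4    18     B  Downtown   1038.0
5   144     D     North    714.0
6    84     D      Main      NaN
7   311     D  Downtown   1038.0
8   223     D   Airport      NaN
9   329     C  Downtown   1038.0
group by grade, mean of term:
grade
A    150.000000
B    199.666667
C    293.500000
D    190.500000
Name: term, dtype: float64
reset_index():
  grade        term
0     A  150.000000
1     B  199.666667
2     C  293.500000
3     D  190.500000
Taking the sum of column 'term' gives 833.666666667.

833.666666667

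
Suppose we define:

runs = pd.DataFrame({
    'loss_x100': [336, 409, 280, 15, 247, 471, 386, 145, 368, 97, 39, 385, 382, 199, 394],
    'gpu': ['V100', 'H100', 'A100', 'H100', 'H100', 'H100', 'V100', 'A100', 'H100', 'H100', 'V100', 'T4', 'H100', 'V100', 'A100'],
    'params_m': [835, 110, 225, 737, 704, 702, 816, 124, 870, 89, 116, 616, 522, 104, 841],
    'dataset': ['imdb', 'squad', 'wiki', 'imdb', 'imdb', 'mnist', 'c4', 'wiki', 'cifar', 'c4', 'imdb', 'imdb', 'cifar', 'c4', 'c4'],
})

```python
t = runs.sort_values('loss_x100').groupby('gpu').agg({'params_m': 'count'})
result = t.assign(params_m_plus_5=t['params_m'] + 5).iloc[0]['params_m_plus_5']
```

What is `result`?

sort by loss_x100:
    loss_x100   gpu  params_m dataset
3          15  H100       737    imdb
10         39  V100       116    imdb
9          97  H100        89      c4
7         145  A100       124    wiki
13        199  V100       104      c4
4         247  H100       704    imdb
2         280  A100       225    wiki
0         336  V100       835    imdb
8         368  H100       870   cifar
12        382  H100       522   cifar
11        385    T4       616    imdb
6         386  V100       816      c4
14        394  A100       841      c4
1         409  H100       110   squad
5         471  H100       702   mnist
group by gpu, count of params_m:
      params_m
gpu           
A100         3
H100         7
T4           1
V100         4
add column params_m_plus_5 = t['params_m'] + 5:
      params_m  params_m_plus_5
gpu                            
A100         3                8
H100         7               12
T4           1                6
V100         4                9

8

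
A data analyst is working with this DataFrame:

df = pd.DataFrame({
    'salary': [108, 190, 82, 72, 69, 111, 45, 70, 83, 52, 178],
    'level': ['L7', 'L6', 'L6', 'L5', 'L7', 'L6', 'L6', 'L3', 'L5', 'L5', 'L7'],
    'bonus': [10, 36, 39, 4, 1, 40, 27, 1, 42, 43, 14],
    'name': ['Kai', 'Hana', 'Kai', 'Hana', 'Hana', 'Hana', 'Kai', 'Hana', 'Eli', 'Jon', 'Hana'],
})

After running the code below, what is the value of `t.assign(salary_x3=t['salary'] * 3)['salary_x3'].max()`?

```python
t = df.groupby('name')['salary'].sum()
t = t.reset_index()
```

2070

group by name, sum of salary:
name
Eli      83
Hana    690
Jon      52
Kai     235
Name: salary, dtype: int64
reset_index():
   name  salary
0   Eli      83
1  Hana     690
2   Jon      52
3   Kai     235
add column salary_x3 = t['salary'] * 3:
   name  salary  salary_x3
0   Eli      83        249
1  Hana     690       2070
2   Jon      52        156
3   Kai     235        705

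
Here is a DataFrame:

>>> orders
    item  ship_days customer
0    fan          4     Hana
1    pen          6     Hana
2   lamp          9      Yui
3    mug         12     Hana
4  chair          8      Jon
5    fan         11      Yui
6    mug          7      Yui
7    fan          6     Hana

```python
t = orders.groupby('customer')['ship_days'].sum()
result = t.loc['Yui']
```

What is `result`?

group by customer, sum of ship_days:
customer
Hana    28
Jon      8
Yui     27
Name: ship_days, dtype: int64
value at index 'Yui' → 27

27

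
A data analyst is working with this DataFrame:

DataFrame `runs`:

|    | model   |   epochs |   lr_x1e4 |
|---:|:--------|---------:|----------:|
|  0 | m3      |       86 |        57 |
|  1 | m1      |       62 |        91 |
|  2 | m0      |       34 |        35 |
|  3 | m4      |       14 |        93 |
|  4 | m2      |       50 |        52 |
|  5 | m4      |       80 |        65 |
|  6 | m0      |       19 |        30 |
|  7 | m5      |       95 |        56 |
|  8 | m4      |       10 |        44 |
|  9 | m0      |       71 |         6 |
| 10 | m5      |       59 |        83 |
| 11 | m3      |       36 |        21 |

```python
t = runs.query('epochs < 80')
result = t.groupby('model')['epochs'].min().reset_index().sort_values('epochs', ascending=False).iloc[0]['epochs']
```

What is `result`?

62

filter rows where epochs < 80:
   model  epochs  lr_x1e4
1     m1      62       91
2     m0      34       35
3     m4      14       93
4     m2      50       52
6     m0      19       30
8     m4      10       44
9     m0      71        6
10    m5      59       83
11    m3      36       21
group by model, min of epochs:
model
m0    19
m1    62
m2    50
m3    36
m4    10
m5    59
Name: epochs, dtype: int64
reset_index():
  model  epochs
0    m0      19
1    m1      62
2    m2      50
3    m3      36
4    m4      10
5    m5      59
sort by epochs descending:
  model  epochs
1    m1      62
5    m5      59
2    m2      50
3    m3      36
0    m0      19
4    m4      10
Reading off the value at position 0, column 'epochs', we get 62.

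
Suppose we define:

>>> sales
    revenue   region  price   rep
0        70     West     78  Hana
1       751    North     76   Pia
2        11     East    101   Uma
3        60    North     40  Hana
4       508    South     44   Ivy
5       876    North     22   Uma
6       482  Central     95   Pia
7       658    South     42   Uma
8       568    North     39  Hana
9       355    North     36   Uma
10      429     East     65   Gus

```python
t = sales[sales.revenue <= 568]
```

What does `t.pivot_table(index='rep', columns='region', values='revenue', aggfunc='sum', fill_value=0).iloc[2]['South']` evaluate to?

508

filter rows where revenue <= 568:
    revenue   region  price   rep
0        70     West     78  Hana
2        11     East    101   Uma
3        60    North     40  Hana
4       508    South     44   Ivy
6       482  Central     95   Pia
8       568    North     39  Hana
9       355    North     36   Uma
10      429     East     65   Gus
pivot: rows=rep, cols=region, sum(revenue):
region  Central  East  North  South  West
rep                                      
Gus           0   429      0      0     0
Hana          0     0    628      0    70
Ivy           0     0      0    508     0
Pia         482     0      0      0     0
Uma           0    11    355      0     0
The value at position 2, column 'South' is 508.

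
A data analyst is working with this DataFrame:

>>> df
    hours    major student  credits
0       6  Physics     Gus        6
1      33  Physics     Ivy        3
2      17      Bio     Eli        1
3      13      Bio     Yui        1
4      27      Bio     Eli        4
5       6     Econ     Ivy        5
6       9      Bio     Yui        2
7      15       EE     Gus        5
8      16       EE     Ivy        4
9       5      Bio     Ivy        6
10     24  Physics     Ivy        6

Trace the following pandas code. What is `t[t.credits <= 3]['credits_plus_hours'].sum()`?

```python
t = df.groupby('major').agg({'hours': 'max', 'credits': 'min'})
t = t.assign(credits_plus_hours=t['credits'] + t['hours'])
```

group by major: max(hours), min(credits):
         hours  credits
major                  
Bio         27        1
EE          16        4
Econ         6        5
Physics     33        3
add column credits_plus_hours = t['credits'] + t['hours']:
         hours  credits  credits_plus_hours
major                                      
Bio         27        1                  28
EE          16        4                  20
Econ         6        5                  11
Physics     33        3                  36
filter rows where credits <= 3:
         hours  credits  credits_plus_hours
major                                      
Bio         27        1                  28
Physics     33        3                  36

64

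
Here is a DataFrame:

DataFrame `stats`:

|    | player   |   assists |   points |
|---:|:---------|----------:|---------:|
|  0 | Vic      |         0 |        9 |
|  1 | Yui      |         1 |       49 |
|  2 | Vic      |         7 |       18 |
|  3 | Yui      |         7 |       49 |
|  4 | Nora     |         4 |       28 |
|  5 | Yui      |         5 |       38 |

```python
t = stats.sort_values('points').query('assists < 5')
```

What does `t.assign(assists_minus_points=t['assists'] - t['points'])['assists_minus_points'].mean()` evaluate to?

sort by points:
  player  assists  points
0    Vic        0       9
2    Vic        7      18
4   Nora        4      28
5    Yui        5      38
1    Yui        1      49
3    Yui        7      49
filter rows where assists < 5:
  player  assists  points
0    Vic        0       9
4   Nora        4      28
1    Yui        1      49
add column assists_minus_points = t['assists'] - t['points']:
  player  assists  points  assists_minus_points
0    Vic        0       9                    -9
4   Nora        4      28                   -24
1    Yui        1      49                   -48
Hence -27.0.

-27.0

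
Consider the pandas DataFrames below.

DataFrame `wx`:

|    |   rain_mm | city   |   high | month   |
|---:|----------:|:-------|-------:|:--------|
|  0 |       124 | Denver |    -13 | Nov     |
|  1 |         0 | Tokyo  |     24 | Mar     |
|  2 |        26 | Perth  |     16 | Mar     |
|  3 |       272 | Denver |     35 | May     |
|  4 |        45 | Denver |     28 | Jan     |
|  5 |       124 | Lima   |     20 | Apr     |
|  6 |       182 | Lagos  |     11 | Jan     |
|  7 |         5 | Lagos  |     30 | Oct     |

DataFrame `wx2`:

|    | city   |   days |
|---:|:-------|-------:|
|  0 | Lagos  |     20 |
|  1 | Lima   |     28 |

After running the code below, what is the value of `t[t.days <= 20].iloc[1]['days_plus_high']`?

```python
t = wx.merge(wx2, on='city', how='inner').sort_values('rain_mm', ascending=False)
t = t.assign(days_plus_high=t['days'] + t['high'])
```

merge on 'city' (how='inner') → 3 rows:
   rain_mm   city  high month  days
0      124   Lima    20   Apr    28
1      182  Lagos    11   Jan    20
2        5  Lagos    30   Oct    20
sort by rain_mm descending:
   rain_mm   city  high month  days
1      182  Lagos    11   Jan    20
0      124   Lima    20   Apr    28
2        5  Lagos    30   Oct    20
add column days_plus_high = t['days'] + t['high']:
   rain_mm   city  high month  days  days_plus_high
1      182  Lagos    11   Jan    20              31
0      124   Lima    20   Apr    28              48
2        5  Lagos    30   Oct    20              50
filter rows where days <= 20:
   rain_mm   city  high month  days  days_plus_high
1      182  Lagos    11   Jan    20              31
2        5  Lagos    30   Oct    20              50
value at position 1, column 'days_plus_high' → 50

50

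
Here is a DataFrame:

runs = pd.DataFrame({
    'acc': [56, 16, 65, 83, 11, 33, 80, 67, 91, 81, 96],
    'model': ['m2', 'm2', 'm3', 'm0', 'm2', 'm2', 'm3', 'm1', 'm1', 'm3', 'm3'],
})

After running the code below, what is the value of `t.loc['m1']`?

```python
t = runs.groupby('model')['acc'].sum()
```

158

group by model, sum of acc:
model
m0     83
m1    158
m2    116
m3    322
Name: acc, dtype: int64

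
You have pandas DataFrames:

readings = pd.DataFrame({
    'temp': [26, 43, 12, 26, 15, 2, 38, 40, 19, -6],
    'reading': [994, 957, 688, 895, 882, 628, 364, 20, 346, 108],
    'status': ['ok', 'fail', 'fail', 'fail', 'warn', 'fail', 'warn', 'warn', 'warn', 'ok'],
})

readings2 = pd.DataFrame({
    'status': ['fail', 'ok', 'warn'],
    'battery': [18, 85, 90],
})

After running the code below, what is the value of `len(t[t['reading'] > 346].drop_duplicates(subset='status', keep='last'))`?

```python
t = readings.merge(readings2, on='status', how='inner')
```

merge on 'status' (how='inner') → 10 rows:
   temp  reading status  battery
0    26      994     ok       85
1    43      957   fail       18
2    12      688   fail       18
3    26      895   fail       18
4    15      882   warn       90
5     2      628   fail       18
6    38      364   warn       90
7    40       20   warn       90
8    19      346   warn       90
9    -6      108     ok       85
filter rows where reading > 346:
   temp  reading status  battery
0    26      994     ok       85
1    43      957   fail       18
2    12      688   fail       18
3    26      895   fail       18
4    15      882   warn       90
5     2      628   fail       18
6    38      364   warn       90
drop duplicate status (keep=last):
   temp  reading status  battery
0    26      994     ok       85
5     2      628   fail       18
6    38      364   warn       90

3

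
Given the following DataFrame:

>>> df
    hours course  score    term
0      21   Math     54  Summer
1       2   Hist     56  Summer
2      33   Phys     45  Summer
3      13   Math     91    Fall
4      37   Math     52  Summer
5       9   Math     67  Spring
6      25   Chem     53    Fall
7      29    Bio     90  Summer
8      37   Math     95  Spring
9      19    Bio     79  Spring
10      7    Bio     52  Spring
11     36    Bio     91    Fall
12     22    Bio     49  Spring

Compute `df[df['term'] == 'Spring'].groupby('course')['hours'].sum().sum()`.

filter rows where term == 'Spring':
    hours course  score    term
5       9   Math     67  Spring
8      37   Math     95  Spring
9      19    Bio     79  Spring
10      7    Bio     52  Spring
12     22    Bio     49  Spring
group by course, sum of hours:
course
Bio     48
Math    46
Name: hours, dtype: int64

94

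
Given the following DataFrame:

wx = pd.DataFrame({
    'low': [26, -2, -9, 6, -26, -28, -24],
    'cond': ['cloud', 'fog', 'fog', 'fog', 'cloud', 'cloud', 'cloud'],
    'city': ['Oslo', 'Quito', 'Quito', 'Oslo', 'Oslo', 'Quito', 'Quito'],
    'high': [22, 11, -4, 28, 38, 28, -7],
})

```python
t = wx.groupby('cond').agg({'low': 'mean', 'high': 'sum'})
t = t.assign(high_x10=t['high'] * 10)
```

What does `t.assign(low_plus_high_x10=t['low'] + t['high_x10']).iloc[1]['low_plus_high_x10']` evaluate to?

348.333333333

group by cond: mean(low), sum(high):
             low  high
cond                  
cloud -13.000000    81
fog    -1.666667    35
add column high_x10 = t['high'] * 10:
             low  high  high_x10
cond                            
cloud -13.000000    81       810
fog    -1.666667    35       350
add column low_plus_high_x10 = t['low'] + t['high_x10']:
             low  high  high_x10  low_plus_high_x10
cond                                               
cloud -13.000000    81       810         797.000000
fog    -1.666667    35       350         348.333333
Finally, value at position 1, column 'low_plus_high_x10' = 348.333333333.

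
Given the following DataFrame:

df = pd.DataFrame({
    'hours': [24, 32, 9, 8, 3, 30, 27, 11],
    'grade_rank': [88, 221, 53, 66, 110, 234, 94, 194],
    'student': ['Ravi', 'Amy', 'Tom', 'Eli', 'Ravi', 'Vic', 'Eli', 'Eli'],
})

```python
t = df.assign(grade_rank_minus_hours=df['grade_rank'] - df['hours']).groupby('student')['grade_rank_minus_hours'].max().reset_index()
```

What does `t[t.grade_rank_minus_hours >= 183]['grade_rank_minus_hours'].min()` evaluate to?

183

add column grade_rank_minus_hours = df['grade_rank'] - df['hours']:
   hours  grade_rank student  grade_rank_minus_hours
0     24          88    Ravi                      64
1     32         221     Amy                     189
2      9          53     Tom                      44
3      8          66     Eli                      58
4      3         110    Ravi                     107
5     30         234     Vic                     204
6     27          94     Eli                      67
7     11         194     Eli                     183
group by student, max of grade_rank_minus_hours:
student
Amy     189
Eli     183
Ravi    107
Tom      44
Vic     204
Name: grade_rank_minus_hours, dtype: int64
reset_index():
  student  grade_rank_minus_hours
0     Amy                     189
1     Eli                     183
2    Ravi                     107
3     Tom                      44
4     Vic                     204
filter rows where grade_rank_minus_hours >= 183:
  student  grade_rank_minus_hours
0     Amy                     189
1     Eli                     183
4     Vic                     204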